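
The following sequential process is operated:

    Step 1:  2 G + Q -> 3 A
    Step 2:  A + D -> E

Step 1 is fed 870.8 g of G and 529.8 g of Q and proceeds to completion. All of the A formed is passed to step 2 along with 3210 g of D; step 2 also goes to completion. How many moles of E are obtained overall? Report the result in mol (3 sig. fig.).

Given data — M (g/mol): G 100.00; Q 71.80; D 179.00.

Step 1:
n(G) = 870.8 / 100.00 = 8.708 mol
n(Q) = 529.8 / 71.80 = 7.379 mol
n/ν for G = 8.708/2 = 4.354
n/ν for Q = 7.379/1 = 7.379
Smallest n/ν is G → limiting reagent.
n(A) produced = (3/2) × 8.708 = 13.06 mol
Step 2:
n(A) available = 13.06 mol
n(D) = 3210 / 179.00 = 17.93 mol
n/ν for A = 13.06/1 = 13.06
n/ν for D = 17.93/1 = 17.93
Smallest n/ν is A → limiting reagent.
n(E) = (1/1) × 13.06 = 13.06 mol

13.1 mol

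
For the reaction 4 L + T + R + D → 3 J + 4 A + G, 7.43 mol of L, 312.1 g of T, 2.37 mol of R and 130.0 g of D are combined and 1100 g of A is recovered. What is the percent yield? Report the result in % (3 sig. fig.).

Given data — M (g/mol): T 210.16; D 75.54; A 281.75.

65.7 %

n(L) = 7.430 mol
n(T) = 312.1 / 210.16 = 1.485 mol
n(R) = 2.370 mol
n(D) = 130.0 / 75.54 = 1.721 mol
n/ν → L: 1.858, T: 1.485, R: 2.370, D: 1.721; T is limiting.
theoretical n(A) = (4/1) × 1.485 = 5.940 mol → 1674 g
% yield = 1100 / 1674 × 100 = 65.71 %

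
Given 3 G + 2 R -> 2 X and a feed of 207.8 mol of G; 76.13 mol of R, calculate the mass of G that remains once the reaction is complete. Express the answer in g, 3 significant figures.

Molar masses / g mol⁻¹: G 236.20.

n(G) = 207.8 mol
n(R) = 76.13 mol
n/ν → G: 69.27, R: 38.07; R is limiting.
G consumed = (3/2) × 76.13 = 114.2 mol
G remaining = 207.8 − 114.2 = 93.60 mol
mass = 93.60 × 236.20 = 22110 g

22100 g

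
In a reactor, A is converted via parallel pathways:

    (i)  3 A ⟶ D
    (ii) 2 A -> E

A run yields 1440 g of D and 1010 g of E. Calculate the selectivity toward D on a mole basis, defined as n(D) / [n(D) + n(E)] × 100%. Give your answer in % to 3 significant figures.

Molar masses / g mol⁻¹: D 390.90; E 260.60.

n(D) = 1440 / 390.90 = 3.684 mol
n(E) = 1010 / 260.60 = 3.876 mol
selectivity = 3.684/(3.684+3.876) × 100 = 48.73 %

48.7 %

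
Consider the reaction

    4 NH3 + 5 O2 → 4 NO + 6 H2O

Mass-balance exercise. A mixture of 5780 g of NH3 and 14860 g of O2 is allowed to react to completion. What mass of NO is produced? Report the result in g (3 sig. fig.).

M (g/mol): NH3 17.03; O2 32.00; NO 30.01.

n(NH3) = 5780 / 17.03 = 339.4 mol
n(O2) = 14860 / 32.00 = 464.4 mol
n/ν → NH3: 84.85, O2: 92.88; NH3 is limiting.
n(NO) = (4/4) × 339.4 = 339.4 mol
mass = 339.4 × 30.01 = 10190 g

10200 g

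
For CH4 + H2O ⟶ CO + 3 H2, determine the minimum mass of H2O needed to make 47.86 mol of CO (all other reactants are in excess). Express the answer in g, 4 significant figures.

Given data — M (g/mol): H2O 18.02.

n(CO) = 47.86 mol
n(H2O) = (1/1) × 47.86 = 47.86 mol
mass = 47.86 × 18.02 = 862.4 g

862.4 g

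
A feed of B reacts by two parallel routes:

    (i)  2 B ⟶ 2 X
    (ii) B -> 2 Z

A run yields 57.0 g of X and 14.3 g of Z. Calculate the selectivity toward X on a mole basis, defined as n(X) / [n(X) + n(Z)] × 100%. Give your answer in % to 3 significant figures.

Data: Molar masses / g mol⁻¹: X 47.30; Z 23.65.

n(X) = 57.0 / 47.30 = 1.205 mol
n(Z) = 14.3 / 23.65 = 0.6047 mol
selectivity = 1.205/(1.205+0.6047) × 100 = 66.59 %

66.6 %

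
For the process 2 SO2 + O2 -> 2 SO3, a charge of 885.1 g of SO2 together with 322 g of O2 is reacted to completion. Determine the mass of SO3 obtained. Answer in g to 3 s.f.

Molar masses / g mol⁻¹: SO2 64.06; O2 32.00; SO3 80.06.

1110 g

n(SO2) = 885.1 / 64.06 = 13.82 mol
n(O2) = 322.0 / 32.00 = 10.06 mol
n/ν for SO2 = 13.82/2 = 6.910
n/ν for O2 = 10.06/1 = 10.06
Smallest n/ν is SO2 → limiting reagent.
n(SO3) = (2/2) × 13.82 = 13.82 mol
mass = 13.82 × 80.06 = 1106 g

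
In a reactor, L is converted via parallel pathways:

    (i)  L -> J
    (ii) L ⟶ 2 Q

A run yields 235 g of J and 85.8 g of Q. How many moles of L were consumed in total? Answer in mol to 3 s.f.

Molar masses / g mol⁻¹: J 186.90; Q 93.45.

1.72 mol

n(J) = 235 / 186.90 = 1.257 mol
n(Q) = 85.8 / 93.45 = 0.9181 mol
n(L) via (i) = (1/1)×1.257 = 1.257 mol
n(L) via (ii) = (1/2)×0.9181 = 0.4591 mol
total n(L) = 1.257 + 0.4591 = 1.716 mol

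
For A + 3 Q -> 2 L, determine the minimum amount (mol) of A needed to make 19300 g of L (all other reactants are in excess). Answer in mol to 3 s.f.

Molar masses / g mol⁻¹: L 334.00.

28.9 mol

n(L) = 19300 / 334.00 = 57.78 mol
n(A) = (1/2) × 57.78 = 28.89 mol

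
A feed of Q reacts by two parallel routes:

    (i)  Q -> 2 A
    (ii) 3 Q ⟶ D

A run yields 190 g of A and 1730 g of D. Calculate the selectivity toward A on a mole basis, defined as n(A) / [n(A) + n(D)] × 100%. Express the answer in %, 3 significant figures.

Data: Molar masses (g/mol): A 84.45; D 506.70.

39.7 %

n(A) = 190 / 84.45 = 2.250 mol
n(D) = 1730 / 506.70 = 3.414 mol
selectivity = 2.250/(2.250+3.414) × 100 = 39.72 %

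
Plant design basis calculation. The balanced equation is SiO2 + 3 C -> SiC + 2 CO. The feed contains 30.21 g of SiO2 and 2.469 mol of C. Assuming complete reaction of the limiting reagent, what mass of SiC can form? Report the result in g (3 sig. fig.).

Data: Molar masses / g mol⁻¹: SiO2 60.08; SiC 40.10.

n(SiO2) = 30.21 / 60.08 = 0.5028 mol
n(C) = 2.469 mol
n/ν → SiO2: 0.5028, C: 0.8230; SiO2 is limiting.
n(SiC) = (1/1) × 0.5028 = 0.5028 mol
mass = 0.5028 × 40.10 = 20.16 g

20.2 g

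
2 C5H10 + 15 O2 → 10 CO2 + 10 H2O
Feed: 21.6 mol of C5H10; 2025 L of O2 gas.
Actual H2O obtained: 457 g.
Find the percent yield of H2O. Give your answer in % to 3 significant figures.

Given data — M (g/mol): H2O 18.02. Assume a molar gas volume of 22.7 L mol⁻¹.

42.6 %

n(C5H10) = 21.60 mol
n(O2) = 2025 / 22.7 = 89.21 mol
n/ν for C5H10 = 21.60/2 = 10.80
n/ν for O2 = 89.21/15 = 5.947
Smallest n/ν is O2 → limiting reagent.
theoretical n(H2O) = (10/15) × 89.21 = 59.47 mol → 1072 g
% yield = 457 / 1072 × 100 = 42.63 %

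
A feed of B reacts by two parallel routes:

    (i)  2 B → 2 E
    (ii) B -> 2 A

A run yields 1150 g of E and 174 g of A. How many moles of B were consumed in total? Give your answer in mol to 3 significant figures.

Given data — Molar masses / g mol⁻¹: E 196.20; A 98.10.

n(E) = 1150 / 196.20 = 5.861 mol
n(A) = 174 / 98.10 = 1.774 mol
n(B) via (i) = (2/2)×5.861 = 5.861 mol
n(B) via (ii) = (1/2)×1.774 = 0.8870 mol
total n(B) = 5.861 + 0.8870 = 6.748 mol

6.75 mol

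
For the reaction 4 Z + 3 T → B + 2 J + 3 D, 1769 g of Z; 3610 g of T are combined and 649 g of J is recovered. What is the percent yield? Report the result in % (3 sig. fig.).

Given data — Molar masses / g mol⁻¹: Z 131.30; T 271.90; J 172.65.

55.8 %

n(Z) = 1769 / 131.30 = 13.47 mol
n(T) = 3610 / 271.90 = 13.28 mol
n/ν for Z = 13.47/4 = 3.368
n/ν for T = 13.28/3 = 4.427
Smallest n/ν is Z → limiting reagent.
theoretical n(J) = (2/4) × 13.47 = 6.735 mol → 1163 g
% yield = 649 / 1163 × 100 = 55.80 %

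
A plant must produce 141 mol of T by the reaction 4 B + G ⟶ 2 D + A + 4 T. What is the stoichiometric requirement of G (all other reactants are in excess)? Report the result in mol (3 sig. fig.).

n(T) = 141.0 mol
n(G) = (1/4) × 141.0 = 35.25 mol

35.3 mol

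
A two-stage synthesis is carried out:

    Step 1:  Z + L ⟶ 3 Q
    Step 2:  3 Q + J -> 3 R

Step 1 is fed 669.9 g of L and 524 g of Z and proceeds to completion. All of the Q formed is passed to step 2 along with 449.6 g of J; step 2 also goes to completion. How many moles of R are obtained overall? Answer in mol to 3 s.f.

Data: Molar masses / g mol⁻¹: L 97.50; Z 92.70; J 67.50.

Step 1:
n(L) = 669.9 / 97.50 = 6.871 mol
n(Z) = 524.0 / 92.70 = 5.653 mol
n/ν → L: 6.871, Z: 5.653; Z is limiting.
n(Q) produced = (3/1) × 5.653 = 16.96 mol
Step 2:
n(Q) available = 16.96 mol
n(J) = 449.6 / 67.50 = 6.661 mol
n/ν → Q: 5.653, J: 6.661; Q is limiting.
n(R) = (3/3) × 16.96 = 16.96 mol

17.0 mol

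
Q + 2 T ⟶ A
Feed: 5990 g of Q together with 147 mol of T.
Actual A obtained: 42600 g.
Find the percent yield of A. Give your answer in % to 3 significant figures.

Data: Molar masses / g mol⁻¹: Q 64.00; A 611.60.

94.8 %

n(Q) = 5990 / 64.00 = 93.59 mol
n(T) = 147.0 mol
n/ν for Q = 93.59/1 = 93.59
n/ν for T = 147.0/2 = 73.50
Smallest n/ν is T → limiting reagent.
theoretical n(A) = (1/2) × 147.0 = 73.50 mol → 44950 g
% yield = 42600 / 44950 × 100 = 94.77 %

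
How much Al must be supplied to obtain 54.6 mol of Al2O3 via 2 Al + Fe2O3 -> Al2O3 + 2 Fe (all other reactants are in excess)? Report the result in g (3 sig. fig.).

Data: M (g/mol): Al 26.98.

n(Al2O3) = 54.60 mol
n(Al) = (2/1) × 54.60 = 109.2 mol
mass = 109.2 × 26.98 = 2946 g

2950 g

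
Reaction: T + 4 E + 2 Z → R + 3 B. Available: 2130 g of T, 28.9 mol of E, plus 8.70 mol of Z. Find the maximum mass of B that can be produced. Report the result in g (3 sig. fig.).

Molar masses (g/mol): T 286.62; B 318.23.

n(T) = 2130 / 286.62 = 7.431 mol
n(E) = 28.90 mol
n(Z) = 8.700 mol
n/ν for T = 7.431/1 = 7.431
n/ν for E = 28.90/4 = 7.225
n/ν for Z = 8.700/2 = 4.350
Smallest n/ν is Z → limiting reagent.
n(B) = (3/2) × 8.700 = 13.05 mol
mass = 13.05 × 318.23 = 4153 g

4150 g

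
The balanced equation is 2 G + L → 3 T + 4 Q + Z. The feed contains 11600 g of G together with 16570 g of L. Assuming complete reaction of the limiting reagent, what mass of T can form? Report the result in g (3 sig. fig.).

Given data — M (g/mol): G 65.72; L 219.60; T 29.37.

n(G) = 11600 / 65.72 = 176.5 mol
n(L) = 16570 / 219.60 = 75.46 mol
n/ν → G: 88.25, L: 75.46; L is limiting.
n(T) = (3/1) × 75.46 = 226.4 mol
mass = 226.4 × 29.37 = 6649 g

6650 g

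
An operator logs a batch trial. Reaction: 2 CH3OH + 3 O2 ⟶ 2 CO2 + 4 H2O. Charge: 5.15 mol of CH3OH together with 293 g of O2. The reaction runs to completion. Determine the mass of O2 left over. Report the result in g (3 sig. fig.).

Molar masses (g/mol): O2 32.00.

n(CH3OH) = 5.150 mol
n(O2) = 293.0 / 32.00 = 9.156 mol
n/ν for CH3OH = 5.150/2 = 2.575
n/ν for O2 = 9.156/3 = 3.052
Smallest n/ν is CH3OH → limiting reagent.
O2 consumed = (3/2) × 5.150 = 7.725 mol
O2 remaining = 9.156 − 7.725 = 1.431 mol
mass = 1.431 × 32.00 = 45.79 g

45.8 g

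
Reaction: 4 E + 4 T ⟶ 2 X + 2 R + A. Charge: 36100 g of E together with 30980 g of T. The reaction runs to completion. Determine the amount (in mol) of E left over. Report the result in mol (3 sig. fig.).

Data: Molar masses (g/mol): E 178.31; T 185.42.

35.4 mol

n(E) = 36100 / 178.31 = 202.5 mol
n(T) = 30980 / 185.42 = 167.1 mol
n/ν → E: 50.63, T: 41.78; T is limiting.
E consumed = (4/4) × 167.1 = 167.1 mol
E remaining = 202.5 − 167.1 = 35.40 mol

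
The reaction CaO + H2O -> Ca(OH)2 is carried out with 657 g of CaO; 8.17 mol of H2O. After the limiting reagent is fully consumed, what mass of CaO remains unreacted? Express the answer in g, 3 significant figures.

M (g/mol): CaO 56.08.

199 g

n(CaO) = 657.0 / 56.08 = 11.72 mol
n(H2O) = 8.170 mol
n/ν → CaO: 11.72, H2O: 8.170; H2O is limiting.
CaO consumed = (1/1) × 8.170 = 8.170 mol
CaO remaining = 11.72 − 8.170 = 3.550 mol
mass = 3.550 × 56.08 = 199.1 g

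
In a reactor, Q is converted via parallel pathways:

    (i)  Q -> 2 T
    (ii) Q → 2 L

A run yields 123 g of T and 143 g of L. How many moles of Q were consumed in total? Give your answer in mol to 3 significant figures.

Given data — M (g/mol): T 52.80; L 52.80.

2.52 mol

n(T) = 123 / 52.80 = 2.330 mol
n(L) = 143 / 52.80 = 2.708 mol
n(Q) via (i) = (1/2)×2.330 = 1.165 mol
n(Q) via (ii) = (1/2)×2.708 = 1.354 mol
total n(Q) = 1.165 + 1.354 = 2.519 mol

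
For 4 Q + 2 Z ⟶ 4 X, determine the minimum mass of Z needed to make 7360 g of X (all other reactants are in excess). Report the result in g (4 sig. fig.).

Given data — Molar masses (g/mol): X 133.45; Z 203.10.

5601 g

n(X) = 7360 / 133.45 = 55.15 mol
n(Z) = (2/4) × 55.15 = 27.58 mol
mass = 27.58 × 203.10 = 5601 g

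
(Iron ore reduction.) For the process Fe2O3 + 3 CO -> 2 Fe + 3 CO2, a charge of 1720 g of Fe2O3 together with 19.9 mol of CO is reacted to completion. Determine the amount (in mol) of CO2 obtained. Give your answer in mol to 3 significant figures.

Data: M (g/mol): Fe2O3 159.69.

n(Fe2O3) = 1720 / 159.69 = 10.77 mol
n(CO) = 19.90 mol
n/ν for Fe2O3 = 10.77/1 = 10.77
n/ν for CO = 19.90/3 = 6.633
Smallest n/ν is CO → limiting reagent.
n(CO2) = (3/3) × 19.90 = 19.90 mol

19.9 mol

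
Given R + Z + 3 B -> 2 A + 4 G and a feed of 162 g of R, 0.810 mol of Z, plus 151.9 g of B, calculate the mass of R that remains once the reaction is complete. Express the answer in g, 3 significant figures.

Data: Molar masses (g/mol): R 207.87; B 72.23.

16.3 g

n(R) = 162.0 / 207.87 = 0.7793 mol
n(Z) = 0.8100 mol
n(B) = 151.9 / 72.23 = 2.103 mol
n/ν → R: 0.7793, Z: 0.8100, B: 0.7010; B is limiting.
R consumed = (1/3) × 2.103 = 0.7010 mol
R remaining = 0.7793 − 0.7010 = 0.07830 mol
mass = 0.07830 × 207.87 = 16.28 g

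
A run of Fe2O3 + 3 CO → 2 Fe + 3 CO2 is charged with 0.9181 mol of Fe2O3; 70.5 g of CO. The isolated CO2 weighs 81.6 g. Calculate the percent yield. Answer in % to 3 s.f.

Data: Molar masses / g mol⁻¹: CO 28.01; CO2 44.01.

73.7 %

n(Fe2O3) = 0.9181 mol
n(CO) = 70.50 / 28.01 = 2.517 mol
n/ν → Fe2O3: 0.9181, CO: 0.8390; CO is limiting.
theoretical n(CO2) = (3/3) × 2.517 = 2.517 mol → 110.8 g
% yield = 81.6 / 110.8 × 100 = 73.65 %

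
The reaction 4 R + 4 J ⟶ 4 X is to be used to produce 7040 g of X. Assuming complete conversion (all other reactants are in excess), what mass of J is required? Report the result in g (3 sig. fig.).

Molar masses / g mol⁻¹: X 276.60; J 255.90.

6510 g

n(X) = 7040 / 276.60 = 25.45 mol
n(J) = (4/4) × 25.45 = 25.45 mol
mass = 25.45 × 255.90 = 6513 g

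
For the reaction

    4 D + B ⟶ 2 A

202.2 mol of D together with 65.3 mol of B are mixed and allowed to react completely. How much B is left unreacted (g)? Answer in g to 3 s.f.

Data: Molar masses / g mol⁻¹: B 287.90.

4250 g

n(D) = 202.2 mol
n(B) = 65.30 mol
n/ν for D = 202.2/4 = 50.55
n/ν for B = 65.30/1 = 65.30
Smallest n/ν is D → limiting reagent.
B consumed = (1/4) × 202.2 = 50.55 mol
B remaining = 65.30 − 50.55 = 14.75 mol
mass = 14.75 × 287.90 = 4247 g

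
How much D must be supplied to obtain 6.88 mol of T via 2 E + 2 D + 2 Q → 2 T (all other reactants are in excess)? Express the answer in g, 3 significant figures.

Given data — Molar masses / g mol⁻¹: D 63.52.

437 g

n(T) = 6.880 mol
n(D) = (2/2) × 6.880 = 6.880 mol
mass = 6.880 × 63.52 = 437.0 g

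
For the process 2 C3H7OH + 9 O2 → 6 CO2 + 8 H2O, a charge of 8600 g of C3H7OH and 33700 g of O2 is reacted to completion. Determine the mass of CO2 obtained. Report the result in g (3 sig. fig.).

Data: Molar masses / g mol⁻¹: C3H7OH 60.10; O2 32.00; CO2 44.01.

n(C3H7OH) = 8600 / 60.10 = 143.1 mol
n(O2) = 33700 / 32.00 = 1053 mol
n/ν → C3H7OH: 71.55, O2: 117.0; C3H7OH is limiting.
n(CO2) = (6/2) × 143.1 = 429.3 mol
mass = 429.3 × 44.01 = 18890 g

18900 g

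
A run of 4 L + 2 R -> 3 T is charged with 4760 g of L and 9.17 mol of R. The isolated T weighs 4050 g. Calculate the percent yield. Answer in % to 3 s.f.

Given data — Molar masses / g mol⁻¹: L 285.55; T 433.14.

n(L) = 4760 / 285.55 = 16.67 mol
n(R) = 9.170 mol
n/ν → L: 4.168, R: 4.585; L is limiting.
theoretical n(T) = (3/4) × 16.67 = 12.50 mol → 5414 g
% yield = 4050 / 5414 × 100 = 74.81 %

74.8 %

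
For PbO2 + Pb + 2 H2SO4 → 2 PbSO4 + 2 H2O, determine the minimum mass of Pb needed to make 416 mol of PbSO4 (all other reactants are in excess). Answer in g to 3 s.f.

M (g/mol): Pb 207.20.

n(PbSO4) = 416.0 mol
n(Pb) = (1/2) × 416.0 = 208.0 mol
mass = 208.0 × 207.20 = 43100 g

43100 g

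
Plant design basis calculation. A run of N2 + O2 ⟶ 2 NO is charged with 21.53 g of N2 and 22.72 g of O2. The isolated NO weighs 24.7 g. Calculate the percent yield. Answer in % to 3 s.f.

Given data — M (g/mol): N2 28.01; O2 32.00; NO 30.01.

n(N2) = 21.53 / 28.01 = 0.7687 mol
n(O2) = 22.72 / 32.00 = 0.7100 mol
n/ν → N2: 0.7687, O2: 0.7100; O2 is limiting.
theoretical n(NO) = (2/1) × 0.7100 = 1.420 mol → 42.61 g
% yield = 24.7 / 42.61 × 100 = 57.97 %

58.0 %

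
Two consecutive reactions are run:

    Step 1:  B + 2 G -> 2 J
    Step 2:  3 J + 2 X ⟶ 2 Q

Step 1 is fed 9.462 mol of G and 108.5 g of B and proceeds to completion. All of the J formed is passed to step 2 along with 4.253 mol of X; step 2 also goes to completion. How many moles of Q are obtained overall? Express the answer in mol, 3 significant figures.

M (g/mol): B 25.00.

4.25 mol

Step 1:
n(G) = 9.462 mol
n(B) = 108.5 / 25.00 = 4.340 mol
n/ν for G = 9.462/2 = 4.731
n/ν for B = 4.340/1 = 4.340
Smallest n/ν is B → limiting reagent.
n(J) produced = (2/1) × 4.340 = 8.680 mol
Step 2:
n(J) available = 8.680 mol
n(X) = 4.253 mol
n/ν for J = 8.680/3 = 2.893
n/ν for X = 4.253/2 = 2.127
Smallest n/ν is X → limiting reagent.
n(Q) = (2/2) × 4.253 = 4.253 mol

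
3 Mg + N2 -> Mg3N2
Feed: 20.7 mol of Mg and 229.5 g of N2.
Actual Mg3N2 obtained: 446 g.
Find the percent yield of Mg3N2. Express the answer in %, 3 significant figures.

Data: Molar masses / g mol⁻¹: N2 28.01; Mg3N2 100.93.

n(Mg) = 20.70 mol
n(N2) = 229.5 / 28.01 = 8.194 mol
n/ν for Mg = 20.70/3 = 6.900
n/ν for N2 = 8.194/1 = 8.194
Smallest n/ν is Mg → limiting reagent.
theoretical n(Mg3N2) = (1/3) × 20.70 = 6.900 mol → 696.4 g
% yield = 446 / 696.4 × 100 = 64.04 %

64.0 %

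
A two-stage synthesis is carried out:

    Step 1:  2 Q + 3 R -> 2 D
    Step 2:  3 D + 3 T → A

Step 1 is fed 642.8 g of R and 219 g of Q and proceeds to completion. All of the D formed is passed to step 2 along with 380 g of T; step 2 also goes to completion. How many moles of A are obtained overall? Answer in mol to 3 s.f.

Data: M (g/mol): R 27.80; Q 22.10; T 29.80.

Step 1:
n(R) = 642.8 / 27.80 = 23.12 mol
n(Q) = 219.0 / 22.10 = 9.910 mol
n/ν for R = 23.12/3 = 7.707
n/ν for Q = 9.910/2 = 4.955
Smallest n/ν is Q → limiting reagent.
n(D) produced = (2/2) × 9.910 = 9.910 mol
Step 2:
n(D) available = 9.910 mol
n(T) = 380.0 / 29.80 = 12.75 mol
n/ν for D = 9.910/3 = 3.303
n/ν for T = 12.75/3 = 4.250
Smallest n/ν is D → limiting reagent.
n(A) = (1/3) × 9.910 = 3.303 mol

3.30 mol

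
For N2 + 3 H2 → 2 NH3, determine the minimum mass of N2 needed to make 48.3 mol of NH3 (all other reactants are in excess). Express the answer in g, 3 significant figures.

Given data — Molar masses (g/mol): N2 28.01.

n(NH3) = 48.30 mol
n(N2) = (1/2) × 48.30 = 24.15 mol
mass = 24.15 × 28.01 = 676.4 g

676 g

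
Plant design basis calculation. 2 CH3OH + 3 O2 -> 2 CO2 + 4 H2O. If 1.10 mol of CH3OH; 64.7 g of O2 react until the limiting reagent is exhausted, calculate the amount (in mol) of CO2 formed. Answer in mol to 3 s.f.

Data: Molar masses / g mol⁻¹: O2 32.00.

n(CH3OH) = 1.100 mol
n(O2) = 64.70 / 32.00 = 2.022 mol
n/ν → CH3OH: 0.5500, O2: 0.6740; CH3OH is limiting.
n(CO2) = (2/2) × 1.100 = 1.100 mol

1.10 mol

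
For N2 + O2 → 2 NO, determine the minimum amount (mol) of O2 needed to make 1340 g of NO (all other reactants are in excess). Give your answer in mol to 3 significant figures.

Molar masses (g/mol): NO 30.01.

n(NO) = 1340 / 30.01 = 44.65 mol
n(O2) = (1/2) × 44.65 = 22.33 mol

22.3 mol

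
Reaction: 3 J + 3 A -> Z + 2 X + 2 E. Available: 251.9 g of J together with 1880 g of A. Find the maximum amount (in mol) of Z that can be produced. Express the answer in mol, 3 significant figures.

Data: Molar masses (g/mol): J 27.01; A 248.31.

2.52 mol

n(J) = 251.9 / 27.01 = 9.326 mol
n(A) = 1880 / 248.31 = 7.571 mol
n/ν for J = 9.326/3 = 3.109
n/ν for A = 7.571/3 = 2.524
Smallest n/ν is A → limiting reagent.
n(Z) = (1/3) × 7.571 = 2.524 mol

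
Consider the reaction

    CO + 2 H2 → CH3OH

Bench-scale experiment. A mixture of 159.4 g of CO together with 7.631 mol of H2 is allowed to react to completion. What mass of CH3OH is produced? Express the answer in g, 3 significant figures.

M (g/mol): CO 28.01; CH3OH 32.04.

122 g

n(CO) = 159.4 / 28.01 = 5.691 mol
n(H2) = 7.631 mol
n/ν for CO = 5.691/1 = 5.691
n/ν for H2 = 7.631/2 = 3.816
Smallest n/ν is H2 → limiting reagent.
n(CH3OH) = (1/2) × 7.631 = 3.816 mol
mass = 3.816 × 32.04 = 122.3 g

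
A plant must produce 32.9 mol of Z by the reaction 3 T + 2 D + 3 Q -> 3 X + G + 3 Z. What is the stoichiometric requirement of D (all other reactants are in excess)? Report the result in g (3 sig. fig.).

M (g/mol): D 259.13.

n(Z) = 32.90 mol
n(D) = (2/3) × 32.90 = 21.93 mol
mass = 21.93 × 259.13 = 5683 g

5680 g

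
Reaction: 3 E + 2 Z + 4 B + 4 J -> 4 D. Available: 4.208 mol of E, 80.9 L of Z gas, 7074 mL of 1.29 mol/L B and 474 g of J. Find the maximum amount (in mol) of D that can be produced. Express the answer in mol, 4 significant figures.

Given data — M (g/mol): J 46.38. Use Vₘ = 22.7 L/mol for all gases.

5.611 mol

n(E) = 4.208 mol
n(Z) = 80.90 / 22.7 = 3.564 mol
n(B) = 1.29 × 7074/1000 = 9.125 mol
n(J) = 474.0 / 46.38 = 10.22 mol
n/ν → E: 1.403, Z: 1.782, B: 2.281, J: 2.555; E is limiting.
n(D) = (4/3) × 4.208 = 5.611 mol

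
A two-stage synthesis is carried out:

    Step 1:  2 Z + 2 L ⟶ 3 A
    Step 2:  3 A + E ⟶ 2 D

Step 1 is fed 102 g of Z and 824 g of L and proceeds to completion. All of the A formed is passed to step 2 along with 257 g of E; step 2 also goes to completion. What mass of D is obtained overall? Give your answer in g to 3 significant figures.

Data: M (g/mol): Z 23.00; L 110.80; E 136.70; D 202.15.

760 g

Step 1:
n(Z) = 102.0 / 23.00 = 4.435 mol
n(L) = 824.0 / 110.80 = 7.437 mol
n/ν → Z: 2.218, L: 3.719; Z is limiting.
n(A) produced = (3/2) × 4.435 = 6.653 mol
Step 2:
n(A) available = 6.653 mol
n(E) = 257.0 / 136.70 = 1.880 mol
n/ν → A: 2.218, E: 1.880; E is limiting.
n(D) = (2/1) × 1.880 = 3.760 mol
mass = 3.760 × 202.15 = 760.1 g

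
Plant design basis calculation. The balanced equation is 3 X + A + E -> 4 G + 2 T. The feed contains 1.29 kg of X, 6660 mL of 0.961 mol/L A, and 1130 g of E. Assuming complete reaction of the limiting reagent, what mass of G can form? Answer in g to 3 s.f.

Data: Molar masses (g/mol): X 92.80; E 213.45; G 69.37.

1290 g

n(X) = 1.290×1000 / 92.80 = 13.90 mol
n(A) = 0.961 × 6660/1000 = 6.400 mol
n(E) = 1130 / 213.45 = 5.294 mol
n/ν for X = 13.90/3 = 4.633
n/ν for A = 6.400/1 = 6.400
n/ν for E = 5.294/1 = 5.294
Smallest n/ν is X → limiting reagent.
n(G) = (4/3) × 13.90 = 18.53 mol
mass = 18.53 × 69.37 = 1285 g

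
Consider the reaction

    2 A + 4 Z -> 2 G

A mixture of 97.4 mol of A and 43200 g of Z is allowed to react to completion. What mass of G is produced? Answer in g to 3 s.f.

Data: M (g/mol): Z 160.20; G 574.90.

56000 g

n(A) = 97.40 mol
n(Z) = 43200 / 160.20 = 269.7 mol
n/ν → A: 48.70, Z: 67.43; A is limiting.
n(G) = (2/2) × 97.40 = 97.40 mol
mass = 97.40 × 574.90 = 56000 g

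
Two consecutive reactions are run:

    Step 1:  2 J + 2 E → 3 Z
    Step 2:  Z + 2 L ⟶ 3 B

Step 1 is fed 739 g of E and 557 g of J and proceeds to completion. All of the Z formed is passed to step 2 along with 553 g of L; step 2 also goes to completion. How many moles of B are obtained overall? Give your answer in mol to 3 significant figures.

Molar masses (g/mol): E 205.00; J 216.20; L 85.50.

9.70 mol

Step 1:
n(E) = 739.0 / 205.00 = 3.605 mol
n(J) = 557.0 / 216.20 = 2.576 mol
n/ν for E = 3.605/2 = 1.803
n/ν for J = 2.576/2 = 1.288
Smallest n/ν is J → limiting reagent.
n(Z) produced = (3/2) × 2.576 = 3.864 mol
Step 2:
n(Z) available = 3.864 mol
n(L) = 553.0 / 85.50 = 6.468 mol
n/ν for Z = 3.864/1 = 3.864
n/ν for L = 6.468/2 = 3.234
Smallest n/ν is L → limiting reagent.
n(B) = (3/2) × 6.468 = 9.702 mol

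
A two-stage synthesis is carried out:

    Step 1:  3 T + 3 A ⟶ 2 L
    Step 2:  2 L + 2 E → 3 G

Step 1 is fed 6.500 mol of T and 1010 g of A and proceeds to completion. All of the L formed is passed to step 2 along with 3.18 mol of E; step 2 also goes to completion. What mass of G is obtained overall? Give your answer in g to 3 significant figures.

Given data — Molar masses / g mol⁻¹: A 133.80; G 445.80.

2130 g

Step 1:
n(T) = 6.500 mol
n(A) = 1010 / 133.80 = 7.549 mol
n/ν for T = 6.500/3 = 2.167
n/ν for A = 7.549/3 = 2.516
Smallest n/ν is T → limiting reagent.
n(L) produced = (2/3) × 6.500 = 4.333 mol
Step 2:
n(L) available = 4.333 mol
n(E) = 3.180 mol
n/ν for L = 4.333/2 = 2.167
n/ν for E = 3.180/2 = 1.590
Smallest n/ν is E → limiting reagent.
n(G) = (3/2) × 3.180 = 4.770 mol
mass = 4.770 × 445.80 = 2126 g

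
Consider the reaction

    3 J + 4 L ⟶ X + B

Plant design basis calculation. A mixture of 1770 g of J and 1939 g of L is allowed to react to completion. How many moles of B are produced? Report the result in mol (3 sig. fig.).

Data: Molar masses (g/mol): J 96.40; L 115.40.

n(J) = 1770 / 96.40 = 18.36 mol
n(L) = 1939 / 115.40 = 16.80 mol
n/ν → J: 6.120, L: 4.200; L is limiting.
n(B) = (1/4) × 16.80 = 4.200 mol

4.20 mol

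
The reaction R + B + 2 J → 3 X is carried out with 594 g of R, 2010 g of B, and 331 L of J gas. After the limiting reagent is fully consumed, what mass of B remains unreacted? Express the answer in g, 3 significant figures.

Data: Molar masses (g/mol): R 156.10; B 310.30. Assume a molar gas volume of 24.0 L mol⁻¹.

829 g

n(R) = 594.0 / 156.10 = 3.805 mol
n(B) = 2010 / 310.30 = 6.478 mol
n(J) = 331.0 / 24.0 = 13.79 mol
n/ν for R = 3.805/1 = 3.805
n/ν for B = 6.478/1 = 6.478
n/ν for J = 13.79/2 = 6.895
Smallest n/ν is R → limiting reagent.
B consumed = (1/1) × 3.805 = 3.805 mol
B remaining = 6.478 − 3.805 = 2.673 mol
mass = 2.673 × 310.30 = 829.4 g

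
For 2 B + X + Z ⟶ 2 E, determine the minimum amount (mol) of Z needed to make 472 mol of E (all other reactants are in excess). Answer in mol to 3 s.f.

236 mol

n(E) = 472.0 mol
n(Z) = (1/2) × 472.0 = 236.0 mol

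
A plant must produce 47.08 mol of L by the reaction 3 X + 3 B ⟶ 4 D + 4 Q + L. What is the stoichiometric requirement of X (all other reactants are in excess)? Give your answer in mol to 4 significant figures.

141.2 mol

n(L) = 47.08 mol
n(X) = (3/1) × 47.08 = 141.2 mol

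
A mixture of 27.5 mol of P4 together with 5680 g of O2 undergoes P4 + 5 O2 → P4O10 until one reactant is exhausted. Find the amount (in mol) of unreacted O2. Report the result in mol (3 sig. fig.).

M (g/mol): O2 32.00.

n(P4) = 27.50 mol
n(O2) = 5680 / 32.00 = 177.5 mol
n/ν for P4 = 27.50/1 = 27.50
n/ν for O2 = 177.5/5 = 35.50
Smallest n/ν is P4 → limiting reagent.
O2 consumed = (5/1) × 27.50 = 137.5 mol
O2 remaining = 177.5 − 137.5 = 40.00 mol

40.0 mol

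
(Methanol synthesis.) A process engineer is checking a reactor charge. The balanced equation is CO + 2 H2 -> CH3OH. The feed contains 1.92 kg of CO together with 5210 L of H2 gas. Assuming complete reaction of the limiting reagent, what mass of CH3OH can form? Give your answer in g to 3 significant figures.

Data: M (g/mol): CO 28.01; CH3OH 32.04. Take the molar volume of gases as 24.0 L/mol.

n(CO) = 1.920×1000 / 28.01 = 68.55 mol
n(H2) = 5210 / 24.0 = 217.1 mol
n/ν for CO = 68.55/1 = 68.55
n/ν for H2 = 217.1/2 = 108.6
Smallest n/ν is CO → limiting reagent.
n(CH3OH) = (1/1) × 68.55 = 68.55 mol
mass = 68.55 × 32.04 = 2196 g

2200 g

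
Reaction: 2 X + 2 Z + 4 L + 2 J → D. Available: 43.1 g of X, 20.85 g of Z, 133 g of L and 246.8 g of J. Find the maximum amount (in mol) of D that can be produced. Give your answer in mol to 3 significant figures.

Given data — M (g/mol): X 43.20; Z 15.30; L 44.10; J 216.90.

0.499 mol

n(X) = 43.10 / 43.20 = 0.9977 mol
n(Z) = 20.85 / 15.30 = 1.363 mol
n(L) = 133.0 / 44.10 = 3.016 mol
n(J) = 246.8 / 216.90 = 1.138 mol
n/ν for X = 0.9977/2 = 0.4989
n/ν for Z = 1.363/2 = 0.6815
n/ν for L = 3.016/4 = 0.7540
n/ν for J = 1.138/2 = 0.5690
Smallest n/ν is X → limiting reagent.
n(D) = (1/2) × 0.9977 = 0.4989 mol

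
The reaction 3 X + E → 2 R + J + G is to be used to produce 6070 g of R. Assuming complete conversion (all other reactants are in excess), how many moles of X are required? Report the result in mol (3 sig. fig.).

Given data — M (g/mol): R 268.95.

n(R) = 6070 / 268.95 = 22.57 mol
n(X) = (3/2) × 22.57 = 33.86 mol

33.9 mol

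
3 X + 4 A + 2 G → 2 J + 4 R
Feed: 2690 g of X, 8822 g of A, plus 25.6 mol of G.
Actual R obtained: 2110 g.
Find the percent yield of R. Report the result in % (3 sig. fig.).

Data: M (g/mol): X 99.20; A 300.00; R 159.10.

45.1 %

n(X) = 2690 / 99.20 = 27.12 mol
n(A) = 8822 / 300.00 = 29.41 mol
n(G) = 25.60 mol
n/ν for X = 27.12/3 = 9.040
n/ν for A = 29.41/4 = 7.353
n/ν for G = 25.60/2 = 12.80
Smallest n/ν is A → limiting reagent.
theoretical n(R) = (4/4) × 29.41 = 29.41 mol → 4679 g
% yield = 2110 / 4679 × 100 = 45.10 %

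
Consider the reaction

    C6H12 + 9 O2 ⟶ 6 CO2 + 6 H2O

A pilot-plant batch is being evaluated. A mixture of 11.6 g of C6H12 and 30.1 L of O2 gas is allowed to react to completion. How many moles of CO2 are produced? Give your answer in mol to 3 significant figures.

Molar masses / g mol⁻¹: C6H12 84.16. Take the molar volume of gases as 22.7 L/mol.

0.827 mol

n(C6H12) = 11.60 / 84.16 = 0.1378 mol
n(O2) = 30.10 / 22.7 = 1.326 mol
n/ν for C6H12 = 0.1378/1 = 0.1378
n/ν for O2 = 1.326/9 = 0.1473
Smallest n/ν is C6H12 → limiting reagent.
n(CO2) = (6/1) × 0.1378 = 0.8268 mol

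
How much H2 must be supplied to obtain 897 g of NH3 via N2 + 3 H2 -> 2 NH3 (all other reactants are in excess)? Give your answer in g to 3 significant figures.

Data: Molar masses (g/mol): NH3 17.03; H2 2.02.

n(NH3) = 897 / 17.03 = 52.67 mol
n(H2) = (3/2) × 52.67 = 79.01 mol
mass = 79.01 × 2.02 = 159.6 g

160 g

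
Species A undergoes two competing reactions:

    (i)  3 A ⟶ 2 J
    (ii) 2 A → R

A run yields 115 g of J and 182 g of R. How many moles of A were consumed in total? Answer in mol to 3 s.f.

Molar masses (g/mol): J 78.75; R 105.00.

5.66 mol

n(J) = 115 / 78.75 = 1.460 mol
n(R) = 182 / 105.00 = 1.733 mol
n(A) via (i) = (3/2)×1.460 = 2.190 mol
n(A) via (ii) = (2/1)×1.733 = 3.466 mol
total n(A) = 2.190 + 3.466 = 5.656 mol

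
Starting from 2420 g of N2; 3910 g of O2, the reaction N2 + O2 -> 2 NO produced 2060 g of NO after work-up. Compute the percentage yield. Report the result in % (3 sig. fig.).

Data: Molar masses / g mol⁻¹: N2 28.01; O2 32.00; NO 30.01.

39.7 %

n(N2) = 2420 / 28.01 = 86.40 mol
n(O2) = 3910 / 32.00 = 122.2 mol
n/ν for N2 = 86.40/1 = 86.40
n/ν for O2 = 122.2/1 = 122.2
Smallest n/ν is N2 → limiting reagent.
theoretical n(NO) = (2/1) × 86.40 = 172.8 mol → 5186 g
% yield = 2060 / 5186 × 100 = 39.72 %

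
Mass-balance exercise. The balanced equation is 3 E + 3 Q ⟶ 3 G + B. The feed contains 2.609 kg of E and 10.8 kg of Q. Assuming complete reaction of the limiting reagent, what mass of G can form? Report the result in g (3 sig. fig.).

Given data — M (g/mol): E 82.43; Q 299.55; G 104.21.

3300 g

n(E) = 2.609×1000 / 82.43 = 31.65 mol
n(Q) = 10.80×1000 / 299.55 = 36.05 mol
n/ν → E: 10.55, Q: 12.02; E is limiting.
n(G) = (3/3) × 31.65 = 31.65 mol
mass = 31.65 × 104.21 = 3298 g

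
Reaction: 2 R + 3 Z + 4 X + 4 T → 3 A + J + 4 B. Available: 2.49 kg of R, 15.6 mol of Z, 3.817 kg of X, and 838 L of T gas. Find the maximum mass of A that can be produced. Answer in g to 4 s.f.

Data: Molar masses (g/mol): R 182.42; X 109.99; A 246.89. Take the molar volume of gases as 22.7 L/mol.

n(R) = 2.490×1000 / 182.42 = 13.65 mol
n(Z) = 15.60 mol
n(X) = 3.817×1000 / 109.99 = 34.70 mol
n(T) = 838.0 / 22.7 = 36.92 mol
n/ν → R: 6.825, Z: 5.200, X: 8.675, T: 9.230; Z is limiting.
n(A) = (3/3) × 15.60 = 15.60 mol
mass = 15.60 × 246.89 = 3851 g

3851 g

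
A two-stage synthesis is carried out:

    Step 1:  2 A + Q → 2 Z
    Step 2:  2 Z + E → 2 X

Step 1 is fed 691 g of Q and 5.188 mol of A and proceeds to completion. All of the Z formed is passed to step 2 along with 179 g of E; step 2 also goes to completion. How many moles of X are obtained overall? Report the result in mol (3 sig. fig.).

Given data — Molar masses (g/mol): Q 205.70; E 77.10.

4.64 mol

Step 1:
n(Q) = 691.0 / 205.70 = 3.359 mol
n(A) = 5.188 mol
n/ν for Q = 3.359/1 = 3.359
n/ν for A = 5.188/2 = 2.594
Smallest n/ν is A → limiting reagent.
n(Z) produced = (2/2) × 5.188 = 5.188 mol
Step 2:
n(Z) available = 5.188 mol
n(E) = 179.0 / 77.10 = 2.322 mol
n/ν for Z = 5.188/2 = 2.594
n/ν for E = 2.322/1 = 2.322
Smallest n/ν is E → limiting reagent.
n(X) = (2/1) × 2.322 = 4.644 mol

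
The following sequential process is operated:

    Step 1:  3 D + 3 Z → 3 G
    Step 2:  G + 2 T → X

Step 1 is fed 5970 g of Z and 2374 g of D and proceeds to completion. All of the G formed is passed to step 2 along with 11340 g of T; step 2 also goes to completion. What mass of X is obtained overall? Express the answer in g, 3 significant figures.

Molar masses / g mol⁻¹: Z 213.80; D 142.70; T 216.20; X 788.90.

13100 g

Step 1:
n(Z) = 5970 / 213.80 = 27.92 mol
n(D) = 2374 / 142.70 = 16.64 mol
n/ν for Z = 27.92/3 = 9.307
n/ν for D = 16.64/3 = 5.547
Smallest n/ν is D → limiting reagent.
n(G) produced = (3/3) × 16.64 = 16.64 mol
Step 2:
n(G) available = 16.64 mol
n(T) = 11340 / 216.20 = 52.45 mol
n/ν for G = 16.64/1 = 16.64
n/ν for T = 52.45/2 = 26.23
Smallest n/ν is G → limiting reagent.
n(X) = (1/1) × 16.64 = 16.64 mol
mass = 16.64 × 788.90 = 13130 g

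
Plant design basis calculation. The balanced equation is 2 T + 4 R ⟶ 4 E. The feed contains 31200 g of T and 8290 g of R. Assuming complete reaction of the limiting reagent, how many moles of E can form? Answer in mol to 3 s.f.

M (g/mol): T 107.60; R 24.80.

n(T) = 31200 / 107.60 = 290.0 mol
n(R) = 8290 / 24.80 = 334.3 mol
n/ν for T = 290.0/2 = 145.0
n/ν for R = 334.3/4 = 83.58
Smallest n/ν is R → limiting reagent.
n(E) = (4/4) × 334.3 = 334.3 mol

334 mol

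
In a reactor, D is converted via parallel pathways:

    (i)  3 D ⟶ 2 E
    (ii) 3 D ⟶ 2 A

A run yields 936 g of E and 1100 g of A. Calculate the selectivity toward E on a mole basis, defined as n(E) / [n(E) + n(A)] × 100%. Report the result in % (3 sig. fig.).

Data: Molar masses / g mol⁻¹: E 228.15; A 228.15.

n(E) = 936 / 228.15 = 4.103 mol
n(A) = 1100 / 228.15 = 4.821 mol
selectivity = 4.103/(4.103+4.821) × 100 = 45.98 %

46.0 %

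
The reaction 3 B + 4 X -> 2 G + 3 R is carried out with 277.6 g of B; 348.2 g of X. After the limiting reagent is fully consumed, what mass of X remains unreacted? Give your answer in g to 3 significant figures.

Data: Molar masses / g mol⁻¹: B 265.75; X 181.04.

n(B) = 277.6 / 265.75 = 1.045 mol
n(X) = 348.2 / 181.04 = 1.923 mol
n/ν for B = 1.045/3 = 0.3483
n/ν for X = 1.923/4 = 0.4808
Smallest n/ν is B → limiting reagent.
X consumed = (4/3) × 1.045 = 1.393 mol
X remaining = 1.923 − 1.393 = 0.5300 mol
mass = 0.5300 × 181.04 = 95.95 g

96.0 g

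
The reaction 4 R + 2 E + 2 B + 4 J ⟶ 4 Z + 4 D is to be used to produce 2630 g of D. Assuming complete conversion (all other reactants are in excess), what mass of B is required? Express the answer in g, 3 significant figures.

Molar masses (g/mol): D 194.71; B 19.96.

n(D) = 2630 / 194.71 = 13.51 mol
n(B) = (2/4) × 13.51 = 6.755 mol
mass = 6.755 × 19.96 = 134.8 g

135 g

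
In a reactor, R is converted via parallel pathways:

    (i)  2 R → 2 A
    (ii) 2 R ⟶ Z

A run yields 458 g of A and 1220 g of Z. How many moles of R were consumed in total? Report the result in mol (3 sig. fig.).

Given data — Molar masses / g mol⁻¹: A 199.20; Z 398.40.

8.42 mol

n(A) = 458 / 199.20 = 2.299 mol
n(Z) = 1220 / 398.40 = 3.062 mol
n(R) via (i) = (2/2)×2.299 = 2.299 mol
n(R) via (ii) = (2/1)×3.062 = 6.124 mol
total n(R) = 2.299 + 6.124 = 8.423 mol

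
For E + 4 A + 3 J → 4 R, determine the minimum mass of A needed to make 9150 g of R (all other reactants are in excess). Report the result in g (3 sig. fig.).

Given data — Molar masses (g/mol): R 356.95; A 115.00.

2950 g

n(R) = 9150 / 356.95 = 25.63 mol
n(A) = (4/4) × 25.63 = 25.63 mol
mass = 25.63 × 115.00 = 2947 g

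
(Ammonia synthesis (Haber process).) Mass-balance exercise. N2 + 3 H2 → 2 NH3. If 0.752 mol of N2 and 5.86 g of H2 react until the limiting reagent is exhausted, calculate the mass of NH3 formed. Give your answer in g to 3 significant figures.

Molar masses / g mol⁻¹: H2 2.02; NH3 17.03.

n(N2) = 0.7520 mol
n(H2) = 5.860 / 2.02 = 2.901 mol
n/ν → N2: 0.7520, H2: 0.9670; N2 is limiting.
n(NH3) = (2/1) × 0.7520 = 1.504 mol
mass = 1.504 × 17.03 = 25.61 g

25.6 g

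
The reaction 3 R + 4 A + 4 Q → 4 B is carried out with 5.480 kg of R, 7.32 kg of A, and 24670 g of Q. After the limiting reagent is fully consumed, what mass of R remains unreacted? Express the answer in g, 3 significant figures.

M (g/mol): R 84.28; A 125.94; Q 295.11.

1810 g

n(R) = 5.480×1000 / 84.28 = 65.02 mol
n(A) = 7.320×1000 / 125.94 = 58.12 mol
n(Q) = 24670 / 295.11 = 83.60 mol
n/ν for R = 65.02/3 = 21.67
n/ν for A = 58.12/4 = 14.53
n/ν for Q = 83.60/4 = 20.90
Smallest n/ν is A → limiting reagent.
R consumed = (3/4) × 58.12 = 43.59 mol
R remaining = 65.02 − 43.59 = 21.43 mol
mass = 21.43 × 84.28 = 1806 g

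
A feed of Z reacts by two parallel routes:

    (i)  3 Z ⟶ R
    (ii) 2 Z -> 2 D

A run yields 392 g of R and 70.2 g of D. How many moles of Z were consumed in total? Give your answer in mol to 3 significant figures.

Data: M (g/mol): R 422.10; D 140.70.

3.29 mol

n(R) = 392 / 422.10 = 0.9287 mol
n(D) = 70.2 / 140.70 = 0.4989 mol
n(Z) via (i) = (3/1)×0.9287 = 2.786 mol
n(Z) via (ii) = (2/2)×0.4989 = 0.4989 mol
total n(Z) = 2.786 + 0.4989 = 3.285 mol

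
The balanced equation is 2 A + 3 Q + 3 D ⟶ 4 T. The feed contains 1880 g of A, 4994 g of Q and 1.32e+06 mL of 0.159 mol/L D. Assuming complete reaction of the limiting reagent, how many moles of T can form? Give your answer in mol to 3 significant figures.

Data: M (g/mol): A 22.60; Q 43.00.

155 mol

n(A) = 1880 / 22.60 = 83.19 mol
n(Q) = 4994 / 43.00 = 116.1 mol
n(D) = 0.159 × 1.32e+06/1000 = 209.9 mol
n/ν → A: 41.60, Q: 38.70, D: 69.97; Q is limiting.
n(T) = (4/3) × 116.1 = 154.8 mol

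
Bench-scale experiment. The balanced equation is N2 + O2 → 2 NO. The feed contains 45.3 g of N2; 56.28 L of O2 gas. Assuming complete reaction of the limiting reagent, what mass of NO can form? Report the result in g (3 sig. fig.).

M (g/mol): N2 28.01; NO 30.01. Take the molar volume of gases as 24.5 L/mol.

97.1 g

n(N2) = 45.30 / 28.01 = 1.617 mol
n(O2) = 56.28 / 24.5 = 2.297 mol
n/ν for N2 = 1.617/1 = 1.617
n/ν for O2 = 2.297/1 = 2.297
Smallest n/ν is N2 → limiting reagent.
n(NO) = (2/1) × 1.617 = 3.234 mol
mass = 3.234 × 30.01 = 97.05 g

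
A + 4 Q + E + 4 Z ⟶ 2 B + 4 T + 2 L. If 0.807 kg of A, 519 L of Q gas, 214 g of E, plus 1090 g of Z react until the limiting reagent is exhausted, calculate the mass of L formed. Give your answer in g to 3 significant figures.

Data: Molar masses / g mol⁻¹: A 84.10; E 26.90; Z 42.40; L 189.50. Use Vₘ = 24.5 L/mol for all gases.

2010 g

n(A) = 0.8070×1000 / 84.10 = 9.596 mol
n(Q) = 519.0 / 24.5 = 21.18 mol
n(E) = 214.0 / 26.90 = 7.955 mol
n(Z) = 1090 / 42.40 = 25.71 mol
n/ν for A = 9.596/1 = 9.596
n/ν for Q = 21.18/4 = 5.295
n/ν for E = 7.955/1 = 7.955
n/ν for Z = 25.71/4 = 6.428
Smallest n/ν is Q → limiting reagent.
n(L) = (2/4) × 21.18 = 10.59 mol
mass = 10.59 × 189.50 = 2007 g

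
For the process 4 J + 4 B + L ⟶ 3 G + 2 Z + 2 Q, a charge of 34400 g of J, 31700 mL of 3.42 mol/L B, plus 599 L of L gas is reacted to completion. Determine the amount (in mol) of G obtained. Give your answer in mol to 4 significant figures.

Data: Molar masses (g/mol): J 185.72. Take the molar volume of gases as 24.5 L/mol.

73.35 mol

n(J) = 34400 / 185.72 = 185.2 mol
n(B) = 3.42 × 31700/1000 = 108.4 mol
n(L) = 599.0 / 24.5 = 24.45 mol
n/ν for J = 185.2/4 = 46.30
n/ν for B = 108.4/4 = 27.10
n/ν for L = 24.45/1 = 24.45
Smallest n/ν is L → limiting reagent.
n(G) = (3/1) × 24.45 = 73.35 mol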